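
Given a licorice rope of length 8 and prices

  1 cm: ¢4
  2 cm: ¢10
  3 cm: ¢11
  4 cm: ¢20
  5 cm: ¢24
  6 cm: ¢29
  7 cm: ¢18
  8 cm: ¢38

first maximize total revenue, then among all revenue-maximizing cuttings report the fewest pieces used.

Consider every possible first cut. r[k] is the best of p[i]+r[k−i] over all sellable i≤k.
r[1] = 4
r[2] = max(4+4, 10+0) = 10
r[3] = max(4+10, 10+4, 11+0) = 14
r[4] = max(4+14, 10+10, 11+4, 20+0) = 20
r[5] = max(4+20, 10+14, 11+10, 20+4, 24+0) = 24
r[6] = max(4+24, 10+20, 11+14, 20+10, 24+4, 29+0) = 30
r[7] = max(4+30, 10+24, 11+20, …, 29+4, 18+0) = 34
r[8] = max(4+34, 10+30, 11+24, …, 18+4, 38+0) = 40
Maximum revenue is ¢40.
Now minimize piece count subject to staying optimal: for each k, pieces[k] = 1 + min over i with p[i]+r[k−i]=r[k] of pieces[k−i].
pieces[5] = 1
pieces[6] = 2
pieces[7] = 2
pieces[8] = 2

2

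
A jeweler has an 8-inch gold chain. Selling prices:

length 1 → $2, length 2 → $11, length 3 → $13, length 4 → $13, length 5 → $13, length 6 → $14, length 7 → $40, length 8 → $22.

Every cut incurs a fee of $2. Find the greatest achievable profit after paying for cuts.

Consider every possible first cut. v[k] is the best of p[i]+v[k−i] over all sellable i≤k, charging 2 whenever i<k.
v[1] = 2
v[2] = 11
v[3] = 13
v[4] = 20  (first piece 2, then v[2]=11)
v[5] = 22  (first piece 2, then v[3]=13)
v[6] = 29  (first piece 2, then v[4]=20)
v[7] = 40
v[8] = 40  (first piece 1, then v[7]=40)
One optimal plan: pieces 7 + 1 (1 cut) → $42 − $2 = $40.

40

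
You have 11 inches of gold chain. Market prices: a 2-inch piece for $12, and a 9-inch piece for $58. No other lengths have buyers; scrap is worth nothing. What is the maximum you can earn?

70

Let f[k] be the best obtainable value from length k. For each k, try every first piece i and keep the best of price[i] + f[k−i].
f[1] = 0
f[2] = 12
f[3] = 12
f[4] = 24  (first piece 2, then f[2]=12)
f[5] = 24
f[6] = 36  (first piece 2, then f[4]=24)
f[7] = 36
f[8] = 48  (first piece 2, then f[6]=36)
f[9] = 58
f[10] = 60  (first piece 2, then f[8]=48)
f[11] = 70  (first piece 2, then f[9]=58)
One optimal cutting: 9 + 2 → $70.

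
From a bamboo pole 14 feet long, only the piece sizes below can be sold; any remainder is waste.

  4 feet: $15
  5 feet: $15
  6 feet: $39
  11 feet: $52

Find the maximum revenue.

Consider every possible first cut. best[k] is the best of p[i]+best[k−i] over all sellable i≤k.
best[1] = 0
best[2] = 0
best[3] = 0
best[4] = 15
best[5] = max(15+0, 15+0) = 15
best[6] = max(15+0, 15+0, 39+0) = 39
best[7] = max(15+0, 15+0, 39+0) = 39
best[8] = max(15+15, 15+0, 39+0) = 39
best[9] = max(15+15, 15+15, 39+0) = 39
best[10] = max(15+39, 15+15, 39+15) = 54
best[11] = max(15+39, 15+39, 39+15, 52+0) = 54
best[12] = max(15+39, 15+39, 39+39, 52+0) = 78
best[13] = max(15+39, 15+39, 39+39, 52+0) = 78
best[14] = max(15+54, 15+39, 39+39, 52+0) = 78
One optimal cutting: pieces 6 + 6 with 2 feet of scrap → $78.

78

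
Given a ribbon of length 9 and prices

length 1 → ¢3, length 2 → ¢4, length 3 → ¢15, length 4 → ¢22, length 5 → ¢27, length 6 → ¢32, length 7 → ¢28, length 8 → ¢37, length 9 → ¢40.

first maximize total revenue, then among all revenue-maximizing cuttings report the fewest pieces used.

2

Let r[k] be the best obtainable value from length k. For each k, try every first piece i and keep the best of price[i] + r[k−i].
r[1] = 3
r[2] = 6  (first piece 1, then r[1]=3)
r[3] = 15
r[4] = 22
r[5] = 27
r[6] = 32
r[7] = 37  (first piece 3, then r[4]=22)
r[8] = 44  (first piece 4, then r[4]=22)
r[9] = 49  (first piece 4, then r[5]=27)
Maximum revenue is ¢49.
Now minimize piece count subject to staying optimal: for each k, pieces[k] = 1 + min over i with p[i]+r[k−i]=r[k] of pieces[k−i].
pieces[6] = 1
pieces[7] = 2
pieces[8] = 2
pieces[9] = 2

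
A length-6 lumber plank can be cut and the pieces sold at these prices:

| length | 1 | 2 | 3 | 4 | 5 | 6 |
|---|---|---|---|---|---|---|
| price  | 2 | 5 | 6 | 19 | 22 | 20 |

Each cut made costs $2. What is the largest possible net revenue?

Let v[k] be the best obtainable value from length k. For each k, try every first piece i and keep the best of price[i] + v[k−i] minus the 2 cut fee when i<k.
v[1] = 2
v[2] = max(2+2-2, 5+0) = 5
v[3] = max(2+5-2, 5+2-2, 6+0) = 6
v[4] = max(2+6-2, 5+5-2, 6+2-2, 19+0) = 19
v[5] = max(2+19-2, 5+6-2, 6+5-2, 19+2-2, 22+0) = 22
v[6] = max(2+22-2, 5+19-2, 6+6-2, 19+5-2, 22+2-2, 20+0) = 22
One optimal plan: pieces 5 + 1 (1 cut) → $24 − $2 = $22.

22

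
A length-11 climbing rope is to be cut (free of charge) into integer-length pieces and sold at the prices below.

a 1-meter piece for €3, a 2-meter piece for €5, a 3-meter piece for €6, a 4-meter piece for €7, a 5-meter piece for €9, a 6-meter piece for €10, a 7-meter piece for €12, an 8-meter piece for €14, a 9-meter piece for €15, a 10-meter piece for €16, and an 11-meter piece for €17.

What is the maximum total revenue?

33

Let R[k] be the best obtainable value from length k. For each k, try every first piece i and keep the best of price[i] + R[k−i].
R[1] = 3
R[2] = max(3+3, 5+0) = 6
R[3] = max(3+6, 5+3, 6+0) = 9
R[4] = max(3+9, 5+6, 6+3, 7+0) = 12
R[5] = max(3+12, 5+9, 6+6, 7+3, 9+0) = 15
R[6] = max(3+15, 5+12, 6+9, 7+6, 9+3, 10+0) = 18
R[7] = max(3+18, 5+15, 6+12, …, 10+3, 12+0) = 21
R[8] = max(3+21, 5+18, 6+15, …, 12+3, 14+0) = 24
R[9] = max(3+24, 5+21, 6+18, …, 14+3, 15+0) = 27
R[10] = max(3+27, 5+24, 6+21, …, 15+3, 16+0) = 30
R[11] = max(3+30, 5+27, 6+24, …, 16+3, 17+0) = 33
One optimal cutting: 1 + 1 + 1 + 1 + 1 + 1 + 1 + 1 + 1 + 1 + 1 → €3 + €3 + €3 + €3 + €3 + €3 + €3 + €3 + €3 + €3 + €3 = €33.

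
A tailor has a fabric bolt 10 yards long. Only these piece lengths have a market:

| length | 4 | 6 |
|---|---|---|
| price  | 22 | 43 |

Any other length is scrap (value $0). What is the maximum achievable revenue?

Consider every possible first cut. best[k] is the best of p[i]+best[k−i] over all sellable i≤k.
best[1] = 0
best[2] = 0
best[3] = 0
best[4] = 22
best[5] = 22
best[6] = 43
best[7] = 43
best[8] = 44  (first piece 4, then best[4]=22)
best[9] = 44
best[10] = 65  (first piece 4, then best[6]=43)
One optimal cutting: 6 + 4 → $65.

65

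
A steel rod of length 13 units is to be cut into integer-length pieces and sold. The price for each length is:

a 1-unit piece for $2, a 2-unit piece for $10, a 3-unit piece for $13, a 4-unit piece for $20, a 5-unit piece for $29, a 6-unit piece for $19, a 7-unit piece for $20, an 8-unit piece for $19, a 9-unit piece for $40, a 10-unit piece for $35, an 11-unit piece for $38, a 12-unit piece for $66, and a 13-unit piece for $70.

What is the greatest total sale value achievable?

71

Consider every possible first cut. r[k] is the best of p[i]+r[k−i] over all sellable i≤k.
r[1] = 2
r[2] = max(2+2, 10+0) = 10
r[3] = max(2+10, 10+2, 13+0) = 13
r[4] = max(2+13, 10+10, 13+2, 20+0) = 20
r[5] = max(2+20, 10+13, 13+10, 20+2, 29+0) = 29
r[6] = max(2+29, 10+20, 13+13, 20+10, 29+2, 19+0) = 31
r[7] = max(2+31, 10+29, 13+20, …, 19+2, 20+0) = 39
r[8] = max(2+39, 10+31, 13+29, …, 20+2, 19+0) = 42
r[9] = max(2+42, 10+39, 13+31, …, 19+2, 40+0) = 49
r[10] = max(2+49, 10+42, 13+39, …, 40+2, 35+0) = 58
r[11] = max(2+58, 10+49, 13+42, …, 35+2, 38+0) = 60
r[12] = max(2+60, 10+58, 13+49, …, 38+2, 66+0) = 68
r[13] = max(2+68, 10+60, 13+58, …, 66+2, 70+0) = 71
One optimal cutting: 5 + 5 + 3 → $29 + $29 + $13 = $71.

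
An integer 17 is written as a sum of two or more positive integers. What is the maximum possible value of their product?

Fill P[k] for k=2..17: at each k try every first piece i and multiply by the better of (k−i) uncut or P[k−i].
P[2] = 1*max(1,0) = 1*1 = 1
P[3] = max(1*2, 2*1) = 2
P[4] = max(1*3, 2*2, 3*1) = 4
P[5] = max(1*4, 2*3, 3*2, 4*1) = 6
P[6] = max(1*6, 2*4, 3*3, 4*2, 5*1) = 9
P[7] = max(1*9, 2*6, 3*4, 4*3, 5*2, 6*1) = 12
P[8] = max(1*12, 2*9, 3*6, …, 6*2, 7*1) = 18
P[9] = max(1*18, 2*12, 3*9, …, 7*2, 8*1) = 27
P[10] = max(1*27, 2*18, 3*12, …, 8*2, 9*1) = 36
P[11] = max(1*36, 2*27, 3*18, …, 9*2, 10*1) = 54
P[12] = max(1*54, 2*36, 3*27, …, 10*2, 11*1) = 81
P[13] = max(1*81, 2*54, 3*36, …, 11*2, 12*1) = 108
P[14] = max(1*108, 2*81, 3*54, …, 12*2, 13*1) = 162
P[15] = max(1*162, 2*108, 3*81, …, 13*2, 14*1) = 243
P[16] = max(1*243, 2*162, 3*108, …, 14*2, 15*1) = 324
P[17] = max(1*324, 2*243, 3*162, …, 15*2, 16*1) = 486
One optimal split: 3 + 3 + 3 + 3 + 3 + 2; product 3*3*3*3*3*2 = 486.

486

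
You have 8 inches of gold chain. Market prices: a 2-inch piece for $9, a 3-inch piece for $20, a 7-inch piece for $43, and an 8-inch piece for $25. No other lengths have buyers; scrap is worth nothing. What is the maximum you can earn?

Let f[k] be the best obtainable value from length k. For each k, try every first piece i and keep the best of price[i] + f[k−i].
f[1] = 0
f[2] = 9
f[3] = 20
f[4] = 20
f[5] = 29  (first piece 2, then f[3]=20)
f[6] = 40  (first piece 3, then f[3]=20)
f[7] = 43
f[8] = 49  (first piece 2, then f[6]=40)
One optimal cutting: 3 + 3 + 2 → $49.

49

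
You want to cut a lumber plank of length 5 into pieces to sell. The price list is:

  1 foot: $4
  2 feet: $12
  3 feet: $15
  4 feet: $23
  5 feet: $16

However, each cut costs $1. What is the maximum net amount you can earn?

Let net[k] be the best obtainable value from length k. For each k, try every first piece i and keep the best of price[i] + net[k−i] minus the 1 cut fee when i<k.
net[1] = 4
net[2] = max(4+4-1, 12+0) = 12
net[3] = max(4+12-1, 12+4-1, 15+0) = 15
net[4] = max(4+15-1, 12+12-1, 15+4-1, 23+0) = 23
net[5] = max(4+23-1, 12+15-1, 15+12-1, 23+4-1, 16+0) = 26
One optimal plan: pieces 2 + 2 + 1 (2 cuts) → $28 − $2 = $26.

26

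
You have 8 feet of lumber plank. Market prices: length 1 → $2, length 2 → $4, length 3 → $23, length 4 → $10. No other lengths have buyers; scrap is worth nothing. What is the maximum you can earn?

50

Let r[k] be the best obtainable value from length k. For each k, try every first piece i and keep the best of price[i] + r[k−i].
r[1] = 2
r[2] = max(2+2, 4+0) = 4
r[3] = max(2+4, 4+2, 23+0) = 23
r[4] = max(2+23, 4+4, 23+2, 10+0) = 25
r[5] = max(2+25, 4+23, 23+4, 10+2) = 27
r[6] = max(2+27, 4+25, 23+23, 10+4) = 46
r[7] = max(2+46, 4+27, 23+25, 10+23) = 48
r[8] = max(2+48, 4+46, 23+27, 10+25) = 50
One optimal cutting: 3 + 3 + 1 + 1 → $50.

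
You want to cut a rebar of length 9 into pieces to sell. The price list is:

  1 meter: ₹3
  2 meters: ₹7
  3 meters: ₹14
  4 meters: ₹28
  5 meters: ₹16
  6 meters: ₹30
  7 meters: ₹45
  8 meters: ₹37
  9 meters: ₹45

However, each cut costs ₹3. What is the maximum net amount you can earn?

53

Let net[k] be the best obtainable value from length k. For each k, try every first piece i and keep the best of price[i] + net[k−i] minus the 3 cut fee when i<k.
net[1] = 3
net[2] = 7
net[3] = 14
net[4] = 28
net[5] = 28  (first piece 1, then net[4]=28)
net[6] = 32  (first piece 2, then net[4]=28)
net[7] = 45
net[8] = 53  (first piece 4, then net[4]=28)
net[9] = 53  (first piece 1, then net[8]=53)
One optimal plan: pieces 4 + 4 + 1 (2 cuts) → ₹59 − ₹6 = ₹53.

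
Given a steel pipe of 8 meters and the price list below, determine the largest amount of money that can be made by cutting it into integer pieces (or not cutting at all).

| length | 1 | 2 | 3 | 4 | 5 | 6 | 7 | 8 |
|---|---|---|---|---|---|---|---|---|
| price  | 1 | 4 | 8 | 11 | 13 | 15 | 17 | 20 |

22

Build R[k] bottom-up: R[k] = max over allowed piece i of (p[i] + R[k−i]).
R[1] = 1
R[2] = 4
R[3] = 8
R[4] = 11
R[5] = 13
R[6] = 16  (first piece 3, then R[3]=8)
R[7] = 19  (first piece 3, then R[4]=11)
R[8] = 22  (first piece 4, then R[4]=11)
One optimal cutting: 4 + 4 → $11 + $11 = $22.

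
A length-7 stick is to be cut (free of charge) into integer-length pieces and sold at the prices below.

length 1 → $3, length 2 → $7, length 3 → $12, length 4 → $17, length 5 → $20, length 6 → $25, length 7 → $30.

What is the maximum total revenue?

Let R[k] be the best obtainable value from length k. For each k, try every first piece i and keep the best of price[i] + R[k−i].
R[1] = 3
R[2] = max(3+3, 7+0) = 7
R[3] = max(3+7, 7+3, 12+0) = 12
R[4] = max(3+12, 7+7, 12+3, 17+0) = 17
R[5] = max(3+17, 7+12, 12+7, 17+3, 20+0) = 20
R[6] = max(3+20, 7+17, 12+12, 17+7, 20+3, 25+0) = 25
R[7] = max(3+25, 7+20, 12+17, …, 25+3, 30+0) = 30
Best is to sell the whole 7-unit piece uncut for $30.

30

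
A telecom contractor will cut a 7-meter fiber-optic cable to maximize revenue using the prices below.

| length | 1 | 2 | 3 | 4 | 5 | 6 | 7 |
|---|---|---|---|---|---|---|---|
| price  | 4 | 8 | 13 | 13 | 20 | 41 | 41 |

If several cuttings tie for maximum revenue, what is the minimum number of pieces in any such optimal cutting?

2

Consider every possible first cut. r[k] is the best of p[i]+r[k−i] over all sellable i≤k.
r[1] = 4
r[2] = max(4+4, 8+0) = 8
r[3] = max(4+8, 8+4, 13+0) = 13
r[4] = max(4+13, 8+8, 13+4, 13+0) = 17
r[5] = max(4+17, 8+13, 13+8, 13+4, 20+0) = 21
r[6] = max(4+21, 8+17, 13+13, 13+8, 20+4, 41+0) = 41
r[7] = max(4+41, 8+21, 13+17, …, 41+4, 41+0) = 45
Maximum revenue is $45.
Now minimize piece count subject to staying optimal: for each k, pieces[k] = 1 + min over i with p[i]+r[k−i]=r[k] of pieces[k−i].
pieces[4] = 2
pieces[5] = 2
pieces[6] = 1
pieces[7] = 2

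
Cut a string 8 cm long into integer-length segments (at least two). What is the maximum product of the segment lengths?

18

Fill m[k] for k=2..8: at each k try every first piece i and multiply by the better of (k−i) uncut or m[k−i].
m[2] = 1×max(1,0) = 1×1 = 1
m[3] = 1×max(2,1) = 1×2 = 2
m[4] = 2×max(2,1) = 2×2 = 4
m[5] = 2×max(3,2) = 2×3 = 6
m[6] = 3×max(3,2) = 3×3 = 9
m[7] = 2×max(5,6) = 2×6 = 12
m[8] = 2×max(6,9) = 2×9 = 18
One optimal split: 3 + 3 + 2; product 3×3×2 = 18.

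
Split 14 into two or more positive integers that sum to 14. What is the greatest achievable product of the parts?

Define g[k] = max over 1≤i<k of i · max(k−i, g[k−i]); the inner max lets the remainder stay uncut if that's better.
g[2] = 1*max(1,0) = 1*1 = 1
g[3] = 1*max(2,1) = 1*2 = 2
g[4] = 2*max(2,1) = 2*2 = 4
g[5] = 2*max(3,2) = 2*3 = 6
g[6] = 3*max(3,2) = 3*3 = 9
g[7] = 2*max(5,6) = 2*6 = 12
g[8] = 2*max(6,9) = 2*9 = 18
g[9] = 3*max(6,9) = 3*9 = 27
g[10] = 2*max(8,18) = 2*18 = 36
g[11] = 2*max(9,27) = 2*27 = 54
g[12] = 3*max(9,27) = 3*27 = 81
g[13] = 2*max(11,54) = 2*54 = 108
g[14] = 2*max(12,81) = 2*81 = 162
One optimal split: 3 + 3 + 3 + 3 + 2; product 3*3*3*3*2 = 162.

162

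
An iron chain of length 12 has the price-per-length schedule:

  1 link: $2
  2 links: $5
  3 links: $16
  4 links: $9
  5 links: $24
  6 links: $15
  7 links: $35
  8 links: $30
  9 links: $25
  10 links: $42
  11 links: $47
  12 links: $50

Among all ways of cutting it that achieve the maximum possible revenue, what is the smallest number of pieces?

4

Let r[k] be the best obtainable value from length k. For each k, try every first piece i and keep the best of price[i] + r[k−i].
r[1] = 2
r[2] = 5
r[3] = 16
r[4] = 18  (first piece 1, then r[3]=16)
r[5] = 24
r[6] = 32  (first piece 3, then r[3]=16)
r[7] = 35
r[8] = 40  (first piece 3, then r[5]=24)
r[9] = 48  (first piece 3, then r[6]=32)
r[10] = 51  (first piece 3, then r[7]=35)
r[11] = 56  (first piece 3, then r[8]=40)
r[12] = 64  (first piece 3, then r[9]=48)
Maximum revenue is $64.
Now minimize piece count subject to staying optimal: for each k, pieces[k] = 1 + min over i with p[i]+r[k−i]=r[k] of pieces[k−i].
pieces[9] = 3
pieces[10] = 2
pieces[11] = 3
pieces[12] = 4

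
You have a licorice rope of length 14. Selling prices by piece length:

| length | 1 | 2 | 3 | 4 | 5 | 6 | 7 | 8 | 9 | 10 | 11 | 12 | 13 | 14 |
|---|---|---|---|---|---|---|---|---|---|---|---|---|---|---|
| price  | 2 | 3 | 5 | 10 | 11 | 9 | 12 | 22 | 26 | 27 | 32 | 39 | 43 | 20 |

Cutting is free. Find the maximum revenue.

Build R[k] bottom-up: R[k] = max over allowed piece i of (p[i] + R[k−i]).
R[1] = 2
R[2] = 4  (first piece 1, then R[1]=2)
R[3] = 6  (first piece 1, then R[2]=4)
R[4] = 10
R[5] = 12  (first piece 1, then R[4]=10)
R[6] = 14  (first piece 1, then R[5]=12)
R[7] = 16  (first piece 1, then R[6]=14)
R[8] = 22
R[9] = 26
R[10] = 28  (first piece 1, then R[9]=26)
R[11] = 32
R[12] = 39
R[13] = 43
R[14] = 45  (first piece 1, then R[13]=43)
One optimal cutting: 13 + 1 → ¢43 + ¢2 = ¢45.

45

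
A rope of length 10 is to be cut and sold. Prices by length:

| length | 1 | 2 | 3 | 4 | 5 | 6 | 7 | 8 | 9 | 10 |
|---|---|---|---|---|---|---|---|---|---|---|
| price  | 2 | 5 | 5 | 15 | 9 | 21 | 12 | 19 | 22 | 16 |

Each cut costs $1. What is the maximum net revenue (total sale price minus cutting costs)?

Consider every possible first cut. v[k] is the best of p[i]+v[k−i] over all sellable i≤k, charging 1 whenever i<k.
v[1] = 2
v[2] = max(2+2-1, 5+0) = 5
v[3] = max(2+5-1, 5+2-1, 5+0) = 6
v[4] = max(2+6-1, 5+5-1, 5+2-1, 15+0) = 15
v[5] = max(2+15-1, 5+6-1, 5+5-1, 15+2-1, 9+0) = 16
v[6] = max(2+16-1, 5+15-1, 5+6-1, 15+5-1, 9+2-1, 21+0) = 21
v[7] = max(2+21-1, 5+16-1, 5+15-1, …, 21+2-1, 12+0) = 22
v[8] = max(2+22-1, 5+21-1, 5+16-1, …, 12+2-1, 19+0) = 29
v[9] = max(2+29-1, 5+22-1, 5+21-1, …, 19+2-1, 22+0) = 30
v[10] = max(2+30-1, 5+29-1, 5+22-1, …, 22+2-1, 16+0) = 35
One optimal plan: pieces 6 + 4 (1 cut) → $36 − $1 = $35.

35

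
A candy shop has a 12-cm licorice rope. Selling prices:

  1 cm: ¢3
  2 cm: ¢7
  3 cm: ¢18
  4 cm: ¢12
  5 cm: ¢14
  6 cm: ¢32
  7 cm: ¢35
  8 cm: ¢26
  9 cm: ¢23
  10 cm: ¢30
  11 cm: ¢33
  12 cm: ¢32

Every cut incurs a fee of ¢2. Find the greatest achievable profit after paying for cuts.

Consider every possible first cut. v[k] is the best of p[i]+v[k−i] over all sellable i≤k, charging 2 whenever i<k.
v[1] = 3
v[2] = max(3+3-2, 7+0) = 7
v[3] = max(3+7-2, 7+3-2, 18+0) = 18
v[4] = max(3+18-2, 7+7-2, 18+3-2, 12+0) = 19
v[5] = max(3+19-2, 7+18-2, 18+7-2, 12+3-2, 14+0) = 23
v[6] = max(3+23-2, 7+19-2, 18+18-2, 12+7-2, 14+3-2, 32+0) = 34
v[7] = max(3+34-2, 7+23-2, 18+19-2, …, 32+3-2, 35+0) = 35
v[8] = max(3+35-2, 7+34-2, 18+23-2, …, 35+3-2, 26+0) = 39
v[9] = max(3+39-2, 7+35-2, 18+34-2, …, 26+3-2, 23+0) = 50
v[10] = max(3+50-2, 7+39-2, 18+35-2, …, 23+3-2, 30+0) = 51
v[11] = max(3+51-2, 7+50-2, 18+39-2, …, 30+3-2, 33+0) = 55
v[12] = max(3+55-2, 7+51-2, 18+50-2, …, 33+3-2, 32+0) = 66
One optimal plan: pieces 3 + 3 + 3 + 3 (3 cuts) → ¢72 − ¢6 = ¢66.

66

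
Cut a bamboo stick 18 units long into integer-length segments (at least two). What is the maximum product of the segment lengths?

Fill P[k] for k=2..18: at each k try every first piece i and multiply by the better of (k−i) uncut or P[k−i].
P[2] = 1·max(1,0) = 1·1 = 1
P[3] = max(1·2, 2·1) = 2
P[4] = max(1·3, 2·2, 3·1) = 4
P[5] = max(1·4, 2·3, 3·2, 4·1) = 6
P[6] = max(1·6, 2·4, 3·3, 4·2, 5·1) = 9
P[7] = max(1·9, 2·6, 3·4, 4·3, 5·2, 6·1) = 12
P[8] = max(1·12, 2·9, 3·6, …, 6·2, 7·1) = 18
P[9] = max(1·18, 2·12, 3·9, …, 7·2, 8·1) = 27
P[10] = max(1·27, 2·18, 3·12, …, 8·2, 9·1) = 36
P[11] = max(1·36, 2·27, 3·18, …, 9·2, 10·1) = 54
P[12] = max(1·54, 2·36, 3·27, …, 10·2, 11·1) = 81
P[13] = max(1·81, 2·54, 3·36, …, 11·2, 12·1) = 108
P[14] = max(1·108, 2·81, 3·54, …, 12·2, 13·1) = 162
P[15] = max(1·162, 2·108, 3·81, …, 13·2, 14·1) = 243
P[16] = max(1·243, 2·162, 3·108, …, 14·2, 15·1) = 324
P[17] = max(1·324, 2·243, 3·162, …, 15·2, 16·1) = 486
P[18] = max(1·486, 2·324, 3·243, …, 16·2, 17·1) = 729
One optimal split: 3 + 3 + 3 + 3 + 3 + 3; product 3·3·3·3·3·3 = 729.

729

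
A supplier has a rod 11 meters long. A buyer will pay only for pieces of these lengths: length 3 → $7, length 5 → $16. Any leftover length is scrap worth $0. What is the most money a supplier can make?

Consider every possible first cut. best[k] is the best of p[i]+best[k−i] over all sellable i≤k.
best[1] = 0
best[2] = 0
best[3] = 7
best[4] = 7
best[5] = max(7+0, 16+0) = 16
best[6] = max(7+7, 16+0) = 16
best[7] = max(7+7, 16+0) = 16
best[8] = max(7+16, 16+7) = 23
best[9] = max(7+16, 16+7) = 23
best[10] = max(7+16, 16+16) = 32
best[11] = max(7+23, 16+16) = 32
One optimal cutting: pieces 5 + 5 with 1 meter of scrap → $32.

32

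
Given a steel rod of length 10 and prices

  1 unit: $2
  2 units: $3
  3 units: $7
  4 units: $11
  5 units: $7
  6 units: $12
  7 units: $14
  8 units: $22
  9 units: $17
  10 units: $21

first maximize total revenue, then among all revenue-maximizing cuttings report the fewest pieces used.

Build r[k] bottom-up: r[k] = max over allowed piece i of (p[i] + r[k−i]).
r[1] = 2
r[2] = 4  (first piece 1, then r[1]=2)
r[3] = 7
r[4] = 11
r[5] = 13  (first piece 1, then r[4]=11)
r[6] = 15  (first piece 1, then r[5]=13)
r[7] = 18  (first piece 3, then r[4]=11)
r[8] = 22  (first piece 4, then r[4]=11)
r[9] = 24  (first piece 1, then r[8]=22)
r[10] = 26  (first piece 1, then r[9]=24)
Maximum revenue is $26.
Now minimize piece count subject to staying optimal: for each k, pieces[k] = 1 + min over i with p[i]+r[k−i]=r[k] of pieces[k−i].
pieces[7] = 2
pieces[8] = 1
pieces[9] = 2
pieces[10] = 3

3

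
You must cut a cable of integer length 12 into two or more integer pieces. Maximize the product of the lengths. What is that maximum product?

81

Let prod[k] be the best product for length k (with at least one cut). For each first piece i, the rest contributes max(k−i, prod[k−i]).
prod[2] = 1×max(1,0) = 1×1 = 1
prod[3] = 1×max(2,1) = 1×2 = 2
prod[4] = 2×max(2,1) = 2×2 = 4
prod[5] = 2×max(3,2) = 2×3 = 6
prod[6] = 3×max(3,2) = 3×3 = 9
prod[7] = 2×max(5,6) = 2×6 = 12
prod[8] = 2×max(6,9) = 2×9 = 18
prod[9] = 3×max(6,9) = 3×9 = 27
prod[10] = 2×max(8,18) = 2×18 = 36
prod[11] = 2×max(9,27) = 2×27 = 54
prod[12] = 3×max(9,27) = 3×27 = 81
One optimal split: 3 + 3 + 3 + 3; product 3×3×3×3 = 81.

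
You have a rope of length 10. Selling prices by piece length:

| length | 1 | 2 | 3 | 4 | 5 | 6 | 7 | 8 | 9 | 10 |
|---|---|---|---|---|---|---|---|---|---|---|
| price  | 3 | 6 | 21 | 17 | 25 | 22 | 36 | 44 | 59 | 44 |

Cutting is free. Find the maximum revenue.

66

Consider every possible first cut. R[k] is the best of p[i]+R[k−i] over all sellable i≤k.
R[1] = 3
R[2] = 6  (first piece 1, then R[1]=3)
R[3] = 21
R[4] = 24  (first piece 1, then R[3]=21)
R[5] = 27  (first piece 1, then R[4]=24)
R[6] = 42  (first piece 3, then R[3]=21)
R[7] = 45  (first piece 1, then R[6]=42)
R[8] = 48  (first piece 1, then R[7]=45)
R[9] = 63  (first piece 3, then R[6]=42)
R[10] = 66  (first piece 1, then R[9]=63)
One optimal cutting: 3 + 3 + 3 + 1 → €21 + €21 + €21 + €3 = €66.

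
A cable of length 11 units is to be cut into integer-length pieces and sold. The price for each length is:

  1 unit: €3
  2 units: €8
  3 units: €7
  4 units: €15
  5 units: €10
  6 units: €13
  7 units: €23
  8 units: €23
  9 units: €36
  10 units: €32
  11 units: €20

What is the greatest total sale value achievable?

Build v[k] bottom-up: v[k] = max over allowed piece i of (p[i] + v[k−i]).
v[1] = 3
v[2] = max(3+3, 8+0) = 8
v[3] = max(3+8, 8+3, 7+0) = 11
v[4] = max(3+11, 8+8, 7+3, 15+0) = 16
v[5] = max(3+16, 8+11, 7+8, 15+3, 10+0) = 19
v[6] = max(3+19, 8+16, 7+11, 15+8, 10+3, 13+0) = 24
v[7] = max(3+24, 8+19, 7+16, …, 13+3, 23+0) = 27
v[8] = max(3+27, 8+24, 7+19, …, 23+3, 23+0) = 32
v[9] = max(3+32, 8+27, 7+24, …, 23+3, 36+0) = 36
v[10] = max(3+36, 8+32, 7+27, …, 36+3, 32+0) = 40
v[11] = max(3+40, 8+36, 7+32, …, 32+3, 20+0) = 44
One optimal cutting: 9 + 2 → €36 + €8 = €44.

44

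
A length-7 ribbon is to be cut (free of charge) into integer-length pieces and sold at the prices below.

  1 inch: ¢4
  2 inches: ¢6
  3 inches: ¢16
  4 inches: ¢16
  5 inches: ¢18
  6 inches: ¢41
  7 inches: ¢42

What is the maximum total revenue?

45

Let best[k] be the best obtainable value from length k. For each k, try every first piece i and keep the best of price[i] + best[k−i].
best[1] = 4
best[2] = max(4+4, 6+0) = 8
best[3] = max(4+8, 6+4, 16+0) = 16
best[4] = max(4+16, 6+8, 16+4, 16+0) = 20
best[5] = max(4+20, 6+16, 16+8, 16+4, 18+0) = 24
best[6] = max(4+24, 6+20, 16+16, 16+8, 18+4, 41+0) = 41
best[7] = max(4+41, 6+24, 16+20, …, 41+4, 42+0) = 45
One optimal cutting: 6 + 1 → ¢41 + ¢4 = ¢45.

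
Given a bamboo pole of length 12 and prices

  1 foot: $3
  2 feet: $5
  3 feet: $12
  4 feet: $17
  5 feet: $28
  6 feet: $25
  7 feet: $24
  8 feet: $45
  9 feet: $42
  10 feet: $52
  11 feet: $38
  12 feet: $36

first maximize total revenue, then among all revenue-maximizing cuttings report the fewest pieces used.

Build r[k] bottom-up: r[k] = max over allowed piece i of (p[i] + r[k−i]).
r[1] = 3
r[2] = 6  (first piece 1, then r[1]=3)
r[3] = 12
r[4] = 17
r[5] = 28
r[6] = 31  (first piece 1, then r[5]=28)
r[7] = 34  (first piece 1, then r[6]=31)
r[8] = 45
r[9] = 48  (first piece 1, then r[8]=45)
r[10] = 56  (first piece 5, then r[5]=28)
r[11] = 59  (first piece 1, then r[10]=56)
r[12] = 62  (first piece 1, then r[11]=59)
Maximum revenue is $62.
Now minimize piece count subject to staying optimal: for each k, pieces[k] = 1 + min over i with p[i]+r[k−i]=r[k] of pieces[k−i].
pieces[9] = 2
pieces[10] = 2
pieces[11] = 3
pieces[12] = 2

2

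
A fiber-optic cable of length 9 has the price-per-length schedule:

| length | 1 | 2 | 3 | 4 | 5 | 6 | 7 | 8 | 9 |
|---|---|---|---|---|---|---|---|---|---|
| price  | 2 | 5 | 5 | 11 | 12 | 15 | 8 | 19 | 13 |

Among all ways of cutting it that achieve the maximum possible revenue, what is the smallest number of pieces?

Consider every possible first cut. r[k] is the best of p[i]+r[k−i] over all sellable i≤k.
r[1] = 2
r[2] = max(2+2, 5+0) = 5
r[3] = max(2+5, 5+2, 5+0) = 7
r[4] = max(2+7, 5+5, 5+2, 11+0) = 11
r[5] = max(2+11, 5+7, 5+5, 11+2, 12+0) = 13
r[6] = max(2+13, 5+11, 5+7, 11+5, 12+2, 15+0) = 16
r[7] = max(2+16, 5+13, 5+11, …, 15+2, 8+0) = 18
r[8] = max(2+18, 5+16, 5+13, …, 8+2, 19+0) = 22
r[9] = max(2+22, 5+18, 5+16, …, 19+2, 13+0) = 24
Maximum revenue is $24.
Now minimize piece count subject to staying optimal: for each k, pieces[k] = 1 + min over i with p[i]+r[k−i]=r[k] of pieces[k−i].
pieces[6] = 2
pieces[7] = 3
pieces[8] = 2
pieces[9] = 3

3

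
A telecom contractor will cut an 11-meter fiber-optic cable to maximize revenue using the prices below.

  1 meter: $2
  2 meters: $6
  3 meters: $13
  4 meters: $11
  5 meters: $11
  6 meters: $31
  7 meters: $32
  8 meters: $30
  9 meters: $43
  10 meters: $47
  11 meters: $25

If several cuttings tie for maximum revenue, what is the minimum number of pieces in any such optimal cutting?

Let r[k] be the best obtainable value from length k. For each k, try every first piece i and keep the best of price[i] + r[k−i].
r[1] = 2
r[2] = max(2+2, 6+0) = 6
r[3] = max(2+6, 6+2, 13+0) = 13
r[4] = max(2+13, 6+6, 13+2, 11+0) = 15
r[5] = max(2+15, 6+13, 13+6, 11+2, 11+0) = 19
r[6] = max(2+19, 6+15, 13+13, 11+6, 11+2, 31+0) = 31
r[7] = max(2+31, 6+19, 13+15, …, 31+2, 32+0) = 33
r[8] = max(2+33, 6+31, 13+19, …, 32+2, 30+0) = 37
r[9] = max(2+37, 6+33, 13+31, …, 30+2, 43+0) = 44
r[10] = max(2+44, 6+37, 13+33, …, 43+2, 47+0) = 47
r[11] = max(2+47, 6+44, 13+37, …, 47+2, 25+0) = 50
Maximum revenue is $50.
Now minimize piece count subject to staying optimal: for each k, pieces[k] = 1 + min over i with p[i]+r[k−i]=r[k] of pieces[k−i].
pieces[8] = 2
pieces[9] = 2
pieces[10] = 1
pieces[11] = 3

3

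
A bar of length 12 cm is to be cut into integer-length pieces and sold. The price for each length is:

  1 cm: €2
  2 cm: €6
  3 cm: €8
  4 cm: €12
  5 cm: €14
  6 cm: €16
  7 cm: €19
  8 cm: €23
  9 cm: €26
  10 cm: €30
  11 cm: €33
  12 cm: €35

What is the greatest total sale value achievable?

Consider every possible first cut. best[k] is the best of p[i]+best[k−i] over all sellable i≤k.
best[1] = 2
best[2] = max(2+2, 6+0) = 6
best[3] = max(2+6, 6+2, 8+0) = 8
best[4] = max(2+8, 6+6, 8+2, 12+0) = 12
best[5] = max(2+12, 6+8, 8+6, 12+2, 14+0) = 14
best[6] = max(2+14, 6+12, 8+8, 12+6, 14+2, 16+0) = 18
best[7] = max(2+18, 6+14, 8+12, …, 16+2, 19+0) = 20
best[8] = max(2+20, 6+18, 8+14, …, 19+2, 23+0) = 24
best[9] = max(2+24, 6+20, 8+18, …, 23+2, 26+0) = 26
best[10] = max(2+26, 6+24, 8+20, …, 26+2, 30+0) = 30
best[11] = max(2+30, 6+26, 8+24, …, 30+2, 33+0) = 33
best[12] = max(2+33, 6+30, 8+26, …, 33+2, 35+0) = 36
One optimal cutting: 2 + 2 + 2 + 2 + 2 + 2 → €6 + €6 + €6 + €6 + €6 + €6 = €36.

36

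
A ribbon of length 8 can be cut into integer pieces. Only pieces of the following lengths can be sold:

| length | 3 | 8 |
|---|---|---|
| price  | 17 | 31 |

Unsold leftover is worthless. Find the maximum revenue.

Consider every possible first cut. best[k] is the best of p[i]+best[k−i] over all sellable i≤k.
best[1] = 0
best[2] = 0
best[3] = 17
best[4] = 17
best[5] = 17
best[6] = 34  (first piece 3, then best[3]=17)
best[7] = 34
best[8] = 34
One optimal cutting: pieces 3 + 3 with 2 inches of scrap → ¢34.

34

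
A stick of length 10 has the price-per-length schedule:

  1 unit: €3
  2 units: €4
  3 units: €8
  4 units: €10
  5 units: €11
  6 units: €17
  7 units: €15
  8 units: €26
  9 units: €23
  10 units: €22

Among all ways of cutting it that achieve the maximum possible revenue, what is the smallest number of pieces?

Let r[k] be the best obtainable value from length k. For each k, try every first piece i and keep the best of price[i] + r[k−i].
r[1] = 3
r[2] = 6  (first piece 1, then r[1]=3)
r[3] = 9  (first piece 1, then r[2]=6)
r[4] = 12  (first piece 1, then r[3]=9)
r[5] = 15  (first piece 1, then r[4]=12)
r[6] = 18  (first piece 1, then r[5]=15)
r[7] = 21  (first piece 1, then r[6]=18)
r[8] = 26
r[9] = 29  (first piece 1, then r[8]=26)
r[10] = 32  (first piece 1, then r[9]=29)
Maximum revenue is €32.
Now minimize piece count subject to staying optimal: for each k, pieces[k] = 1 + min over i with p[i]+r[k−i]=r[k] of pieces[k−i].
pieces[7] = 7
pieces[8] = 1
pieces[9] = 2
pieces[10] = 3

3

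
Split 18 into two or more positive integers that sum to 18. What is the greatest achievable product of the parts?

Define m[k] = max over 1≤i<k of i · max(k−i, m[k−i]); the inner max lets the remainder stay uncut if that's better.
Small cases: m[2]=1, m[3]=2, m[4]=4, m[5]=6, m[6]=9, m[7]=12, m[8]=18, m[9]=27, m[10]=36.
m[11] = 2*max(9,27) = 2*27 = 54
m[12] = 3*max(9,27) = 3*27 = 81
m[13] = 2*max(11,54) = 2*54 = 108
m[14] = 2*max(12,81) = 2*81 = 162
m[15] = 3*max(12,81) = 3*81 = 243
m[16] = 2*max(14,162) = 2*162 = 324
m[17] = 2*max(15,243) = 2*243 = 486
m[18] = 3*max(15,243) = 3*243 = 729
One optimal split: 3 + 3 + 3 + 3 + 3 + 3; product 3*3*3*3*3*3 = 729.

729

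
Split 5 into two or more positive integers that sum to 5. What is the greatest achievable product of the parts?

6

Let f[k] be the best product for length k (with at least one cut). For each first piece i, the rest contributes max(k−i, f[k−i]).
f[2] = 1·max(1,0) = 1·1 = 1
f[3] = max(1·2, 2·1) = 2
f[4] = max(1·3, 2·2, 3·1) = 4
f[5] = max(1·4, 2·3, 3·2, 4·1) = 6
One optimal split: 3 + 2; product 3·2 = 6.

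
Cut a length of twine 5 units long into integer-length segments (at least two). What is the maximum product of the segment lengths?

Define P[k] = max over 1≤i<k of i · max(k−i, P[k−i]); the inner max lets the remainder stay uncut if that's better.
P[2] = 1·max(1,0) = 1·1 = 1
P[3] = 1·max(2,1) = 1·2 = 2
P[4] = 2·max(2,1) = 2·2 = 4
P[5] = 2·max(3,2) = 2·3 = 6
One optimal split: 3 + 2; product 3·2 = 6.

6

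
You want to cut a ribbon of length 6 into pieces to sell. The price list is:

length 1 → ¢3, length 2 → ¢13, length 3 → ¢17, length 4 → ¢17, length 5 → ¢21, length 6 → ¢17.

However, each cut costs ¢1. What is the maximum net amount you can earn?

37

Build net[k] bottom-up: net[k] = max over allowed piece i of (p[i] + net[k−i]) − 1 per cut.
net[1] = 3
net[2] = 13
net[3] = 17
net[4] = 25  (first piece 2, then net[2]=13)
net[5] = 29  (first piece 2, then net[3]=17)
net[6] = 37  (first piece 2, then net[4]=25)
One optimal plan: pieces 2 + 2 + 2 (2 cuts) → ¢39 − ¢2 = ¢37.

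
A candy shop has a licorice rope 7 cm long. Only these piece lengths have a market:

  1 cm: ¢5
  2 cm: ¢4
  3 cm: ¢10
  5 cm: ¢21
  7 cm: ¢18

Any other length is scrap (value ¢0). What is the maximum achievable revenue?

35

Build best[k] bottom-up: best[k] = max over allowed piece i of (p[i] + best[k−i]).
best[1] = 5
best[2] = max(5+5, 4+0) = 10
best[3] = max(5+10, 4+5, 10+0) = 15
best[4] = max(5+15, 4+10, 10+5) = 20
best[5] = max(5+20, 4+15, 10+10, 21+0) = 25
best[6] = max(5+25, 4+20, 10+15, 21+5) = 30
best[7] = max(5+30, 4+25, 10+20, 21+10, 18+0) = 35
One optimal cutting: 1 + 1 + 1 + 1 + 1 + 1 + 1 → ¢35.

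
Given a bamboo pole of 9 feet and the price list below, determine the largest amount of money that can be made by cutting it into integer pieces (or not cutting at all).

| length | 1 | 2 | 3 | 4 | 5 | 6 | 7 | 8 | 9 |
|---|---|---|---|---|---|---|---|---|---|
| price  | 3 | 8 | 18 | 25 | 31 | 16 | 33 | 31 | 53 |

56

Build R[k] bottom-up: R[k] = max over allowed piece i of (p[i] + R[k−i]).
R[1] = 3
R[2] = max(3+3, 8+0) = 8
R[3] = max(3+8, 8+3, 18+0) = 18
R[4] = max(3+18, 8+8, 18+3, 25+0) = 25
R[5] = max(3+25, 8+18, 18+8, 25+3, 31+0) = 31
R[6] = max(3+31, 8+25, 18+18, 25+8, 31+3, 16+0) = 36
R[7] = max(3+36, 8+31, 18+25, …, 16+3, 33+0) = 43
R[8] = max(3+43, 8+36, 18+31, …, 33+3, 31+0) = 50
R[9] = max(3+50, 8+43, 18+36, …, 31+3, 53+0) = 56
One optimal cutting: 5 + 4 → $31 + $25 = $56.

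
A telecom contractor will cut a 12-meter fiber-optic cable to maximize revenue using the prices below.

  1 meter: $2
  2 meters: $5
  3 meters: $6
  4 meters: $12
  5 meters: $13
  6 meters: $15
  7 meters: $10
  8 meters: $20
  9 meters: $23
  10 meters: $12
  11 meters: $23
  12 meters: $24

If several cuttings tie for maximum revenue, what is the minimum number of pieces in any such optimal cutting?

3

Let r[k] be the best obtainable value from length k. For each k, try every first piece i and keep the best of price[i] + r[k−i].
r[1] = 2
r[2] = max(2+2, 5+0) = 5
r[3] = max(2+5, 5+2, 6+0) = 7
r[4] = max(2+7, 5+5, 6+2, 12+0) = 12
r[5] = max(2+12, 5+7, 6+5, 12+2, 13+0) = 14
r[6] = max(2+14, 5+12, 6+7, 12+5, 13+2, 15+0) = 17
r[7] = max(2+17, 5+14, 6+12, …, 15+2, 10+0) = 19
r[8] = max(2+19, 5+17, 6+14, …, 10+2, 20+0) = 24
r[9] = max(2+24, 5+19, 6+17, …, 20+2, 23+0) = 26
r[10] = max(2+26, 5+24, 6+19, …, 23+2, 12+0) = 29
r[11] = max(2+29, 5+26, 6+24, …, 12+2, 23+0) = 31
r[12] = max(2+31, 5+29, 6+26, …, 23+2, 24+0) = 36
Maximum revenue is $36.
Now minimize piece count subject to staying optimal: for each k, pieces[k] = 1 + min over i with p[i]+r[k−i]=r[k] of pieces[k−i].
pieces[9] = 3
pieces[10] = 3
pieces[11] = 4
pieces[12] = 3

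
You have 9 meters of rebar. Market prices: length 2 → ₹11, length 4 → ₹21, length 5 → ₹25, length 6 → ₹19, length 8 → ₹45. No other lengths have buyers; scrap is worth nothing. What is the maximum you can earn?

Let f[k] be the best obtainable value from length k. For each k, try every first piece i and keep the best of price[i] + f[k−i].
f[1] = 0
f[2] = 11
f[3] = 11
f[4] = max(11+11, 21+0) = 22
f[5] = max(11+11, 21+0, 25+0) = 25
f[6] = max(11+22, 21+11, 25+0, 19+0) = 33
f[7] = max(11+25, 21+11, 25+11, 19+0) = 36
f[8] = max(11+33, 21+22, 25+11, 19+11, 45+0) = 45
f[9] = max(11+36, 21+25, 25+22, 19+11, 45+0) = 47
One optimal cutting: 5 + 2 + 2 → ₹47.

47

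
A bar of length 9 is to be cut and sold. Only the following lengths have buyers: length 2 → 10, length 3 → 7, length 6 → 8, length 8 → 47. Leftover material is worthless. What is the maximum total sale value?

Let r[k] be the best obtainable value from length k. For each k, try every first piece i and keep the best of price[i] + r[k−i].
r[1] = 0
r[2] = 10
r[3] = 10
r[4] = 20  (first piece 2, then r[2]=10)
r[5] = 20
r[6] = 30  (first piece 2, then r[4]=20)
r[7] = 30
r[8] = 47
r[9] = 47
One optimal cutting: pieces 8 with 1 meter of scrap → 47.

47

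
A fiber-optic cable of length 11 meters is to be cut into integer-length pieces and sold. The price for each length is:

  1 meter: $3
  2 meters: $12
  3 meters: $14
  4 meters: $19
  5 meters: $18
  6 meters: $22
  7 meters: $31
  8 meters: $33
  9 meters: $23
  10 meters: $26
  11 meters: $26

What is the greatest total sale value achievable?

63

Consider every possible first cut. best[k] is the best of p[i]+best[k−i] over all sellable i≤k.
best[1] = 3
best[2] = max(3+3, 12+0) = 12
best[3] = max(3+12, 12+3, 14+0) = 15
best[4] = max(3+15, 12+12, 14+3, 19+0) = 24
best[5] = max(3+24, 12+15, 14+12, 19+3, 18+0) = 27
best[6] = max(3+27, 12+24, 14+15, 19+12, 18+3, 22+0) = 36
best[7] = max(3+36, 12+27, 14+24, …, 22+3, 31+0) = 39
best[8] = max(3+39, 12+36, 14+27, …, 31+3, 33+0) = 48
best[9] = max(3+48, 12+39, 14+36, …, 33+3, 23+0) = 51
best[10] = max(3+51, 12+48, 14+39, …, 23+3, 26+0) = 60
best[11] = max(3+60, 12+51, 14+48, …, 26+3, 26+0) = 63
One optimal cutting: 2 + 2 + 2 + 2 + 2 + 1 → $12 + $12 + $12 + $12 + $12 + $3 = $63.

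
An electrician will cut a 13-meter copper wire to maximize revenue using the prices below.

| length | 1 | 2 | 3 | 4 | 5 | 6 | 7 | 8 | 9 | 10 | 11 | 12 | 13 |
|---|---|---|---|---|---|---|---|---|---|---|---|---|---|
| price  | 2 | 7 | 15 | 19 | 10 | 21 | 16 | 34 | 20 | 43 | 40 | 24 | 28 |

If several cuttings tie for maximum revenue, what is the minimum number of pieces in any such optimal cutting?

Let r[k] be the best obtainable value from length k. For each k, try every first piece i and keep the best of price[i] + r[k−i].
r[1] = 2
r[2] = max(2+2, 7+0) = 7
r[3] = max(2+7, 7+2, 15+0) = 15
r[4] = max(2+15, 7+7, 15+2, 19+0) = 19
r[5] = max(2+19, 7+15, 15+7, 19+2, 10+0) = 22
r[6] = max(2+22, 7+19, 15+15, 19+7, 10+2, 21+0) = 30
r[7] = max(2+30, 7+22, 15+19, …, 21+2, 16+0) = 34
r[8] = max(2+34, 7+30, 15+22, …, 16+2, 34+0) = 38
r[9] = max(2+38, 7+34, 15+30, …, 34+2, 20+0) = 45
r[10] = max(2+45, 7+38, 15+34, …, 20+2, 43+0) = 49
r[11] = max(2+49, 7+45, 15+38, …, 43+2, 40+0) = 53
r[12] = max(2+53, 7+49, 15+45, …, 40+2, 24+0) = 60
r[13] = max(2+60, 7+53, 15+49, …, 24+2, 28+0) = 64
Maximum revenue is €64.
Now minimize piece count subject to staying optimal: for each k, pieces[k] = 1 + min over i with p[i]+r[k−i]=r[k] of pieces[k−i].
pieces[10] = 3
pieces[11] = 3
pieces[12] = 4
pieces[13] = 4

4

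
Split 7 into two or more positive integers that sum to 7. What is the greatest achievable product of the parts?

12

Define m[k] = max over 1≤i<k of i · max(k−i, m[k−i]); the inner max lets the remainder stay uncut if that's better.
m[2] = 1·max(1,0) = 1·1 = 1
m[3] = max(1·2, 2·1) = 2
m[4] = max(1·3, 2·2, 3·1) = 4
m[5] = max(1·4, 2·3, 3·2, 4·1) = 6
m[6] = max(1·6, 2·4, 3·3, 4·2, 5·1) = 9
m[7] = max(1·9, 2·6, 3·4, 4·3, 5·2, 6·1) = 12
One optimal split: 3 + 2 + 2; product 3·2·2 = 12.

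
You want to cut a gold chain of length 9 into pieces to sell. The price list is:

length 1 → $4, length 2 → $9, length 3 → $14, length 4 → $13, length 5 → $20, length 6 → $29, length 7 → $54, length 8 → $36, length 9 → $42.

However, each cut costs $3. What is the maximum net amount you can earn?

60

Build v[k] bottom-up: v[k] = max over allowed piece i of (p[i] + v[k−i]) − 3 per cut.
v[1] = 4
v[2] = 9
v[3] = 14
v[4] = 15  (first piece 1, then v[3]=14)
v[5] = 20  (first piece 2, then v[3]=14)
v[6] = 29
v[7] = 54
v[8] = 55  (first piece 1, then v[7]=54)
v[9] = 60  (first piece 2, then v[7]=54)
One optimal plan: pieces 7 + 2 (1 cut) → $63 − $3 = $60.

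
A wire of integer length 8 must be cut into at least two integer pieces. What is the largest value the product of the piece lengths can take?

18

Fill g[k] for k=2..8: at each k try every first piece i and multiply by the better of (k−i) uncut or g[k−i].
g[2] = 1·max(1,0) = 1·1 = 1
g[3] = max(1·2, 2·1) = 2
g[4] = max(1·3, 2·2, 3·1) = 4
g[5] = max(1·4, 2·3, 3·2, 4·1) = 6
g[6] = max(1·6, 2·4, 3·3, 4·2, 5·1) = 9
g[7] = max(1·9, 2·6, 3·4, 4·3, 5·2, 6·1) = 12
g[8] = max(1·12, 2·9, 3·6, …, 6·2, 7·1) = 18
One optimal split: 3 + 3 + 2; product 3·3·2 = 18.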